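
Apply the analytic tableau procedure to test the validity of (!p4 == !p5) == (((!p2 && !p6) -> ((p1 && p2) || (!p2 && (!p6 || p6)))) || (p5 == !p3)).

Not valid

Assume the negation and expand:
Initial set: {!((!p4 == !p5) == (((!p2 && !p6) -> ((p1 && p2) || (!p2 && (!p6 || p6)))) || (p5 == !p3)))}.
!((!p4 == !p5) == (((!p2 && !p6) -> ((p1 && p2) || (!p2 && (!p6 || p6)))) || (p5 == !p3))): β-rule — branch into (!p4 == !p5), !(((!p2 && !p6) -> ((p1 && p2) || (!p2 && (!p6 || p6)))) || (p5 == !p3))  //  !(!p4 == !p5), (((!p2 && !p6) -> ((p1 && p2) || (!p2 && (!p6 || p6)))) || (p5 == !p3)).
  branch 1 (add (!p4 == !p5), !(((!p2 && !p6) -> ((p1 && p2) || (!p2 && (!p6 || p6)))) || (p5 == !p3))):
    !(((!p2 && !p6) -> ((p1 && p2) || (!p2 && (!p6 || p6)))) || (p5 == !p3)): α-rule — add !((!p2 && !p6) -> ((p1 && p2) || (!p2 && (!p6 || p6)))), !(p5 == !p3).
    !((!p2 && !p6) -> ((p1 && p2) || (!p2 && (!p6 || p6)))): α-rule — add (!p2 && !p6), !((p1 && p2) || (!p2 && (!p6 || p6))).
    (!p2 && !p6): α-rule — add !p2, !p6.
    !((p1 && p2) || (!p2 && (!p6 || p6))): α-rule — add !(p1 && p2), !(!p2 && (!p6 || p6)).
    (!p4 == !p5): β-rule — branch into !p4, !p5  //  !!p4, !!p5.
      branch 1.1 (add !p4, !p5):
        !(p5 == !p3): β-rule — branch into p5, !!p3  //  !p5, !p3.
          branch 1.1.1 (add p5, !!p3):
            × closes — contains both p5 and !p5.
          branch 1.1.2 (add !p5, !p3):
            !(p1 && p2): β-rule — branch into !p1  //  !p2.
              branch 1.1.2.1 (add !p1):
                !(!p2 && (!p6 || p6)): β-rule — branch into !!p2  //  !(!p6 || p6).
                  branch 1.1.2.1.1 (add !!p2):
                    × closes — contains both p2 and !p2.
                  branch 1.1.2.1.2 (add !(!p6 || p6)):
                    !(!p6 || p6): α-rule — add !!p6, !p6.
                    × closes — contains both p6 and !p6.
              branch 1.1.2.2 (add !p2):
                !(!p2 && (!p6 || p6)): β-rule — branch into !!p2  //  !(!p6 || p6).
                  branch 1.1.2.2.1 (add !!p2):
                    × closes — contains both p2 and !p2.
                  branch 1.1.2.2.2 (add !(!p6 || p6)):
                    !(!p6 || p6): α-rule — add !!p6, !p6.
                    × closes — contains both p6 and !p6.
      branch 1.2 (add !!p4, !!p5):
        !(p5 == !p3): β-rule — branch into p5, !!p3  //  !p5, !p3.
          branch 1.2.1 (add p5, !!p3):
            !(p1 && p2): β-rule — branch into !p1  //  !p2.
              branch 1.2.1.1 (add !p1):
                !(!p2 && (!p6 || p6)): β-rule — branch into !!p2  //  !(!p6 || p6).
                  branch 1.2.1.1.1 (add !!p2):
                    × closes — contains both p2 and !p2.
                  branch 1.2.1.1.2 (add !(!p6 || p6)):
                    !(!p6 || p6): α-rule — add !!p6, !p6.
                    × closes — contains both p6 and !p6.
              branch 1.2.1.2 (add !p2):
                !(!p2 && (!p6 || p6)): β-rule — branch into !!p2  //  !(!p6 || p6).
                  branch 1.2.1.2.1 (add !!p2):
                    × closes — contains both p2 and !p2.
                  branch 1.2.1.2.2 (add !(!p6 || p6)):
                    !(!p6 || p6): α-rule — add !!p6, !p6.
                    × closes — contains both p6 and !p6.
          branch 1.2.2 (add !p5, !p3):
            × closes — contains both p5 and !p5.
  branch 2 (add !(!p4 == !p5), (((!p2 && !p6) -> ((p1 && p2) || (!p2 && (!p6 || p6)))) || (p5 == !p3))):
    !(!p4 == !p5): β-rule — branch into !p4, !!p5  //  !!p4, !p5.
      branch 2.1 (add !p4, !!p5):
        (((!p2 && !p6) -> ((p1 && p2) || (!p2 && (!p6 || p6)))) || (p5 == !p3)): β-rule — branch into ((!p2 && !p6) -> ((p1 && p2) || (!p2 && (!p6 || p6))))  //  (p5 == !p3).
          branch 2.1.1 (add ((!p2 && !p6) -> ((p1 && p2) || (!p2 && (!p6 || p6))))):
            ((!p2 && !p6) -> ((p1 && p2) || (!p2 && (!p6 || p6)))): β-rule — branch into !(!p2 && !p6)  //  ((p1 && p2) || (!p2 && (!p6 || p6))).
              branch 2.1.1.1 (add !(!p2 && !p6)):
                !(!p2 && !p6): β-rule — branch into !!p2  //  !!p6.
                  branch 2.1.1.1.1 (add !!p2):
                    ○ open, literals {p2=T, p4=F, p5=T}.
                  branch 2.1.1.1.2 (add !!p6):
                    ○ open, literals {p4=F, p5=T, p6=T}.
              branch 2.1.1.2 (add ((p1 && p2) || (!p2 && (!p6 || p6)))):
                ((p1 && p2) || (!p2 && (!p6 || p6))): β-rule — branch into (p1 && p2)  //  (!p2 && (!p6 || p6)).
                  branch 2.1.1.2.1 (add (p1 && p2)):
                    (p1 && p2): α-rule — add p1, p2.
                    ○ open, literals {p1=T, p2=T, p4=F, p5=T}.
                  branch 2.1.1.2.2 (add (!p2 && (!p6 || p6))):
                    (!p2 && (!p6 || p6)): α-rule — add !p2, (!p6 || p6).
                    (!p6 || p6): β-rule — branch into !p6  //  p6.
                      branch 2.1.1.2.2.1 (add !p6):
                        ○ open, literals {p2=F, p4=F, p5=T, p6=F}.
                      branch 2.1.1.2.2.2 (add p6):
                        ○ open, literals {p2=F, p4=F, p5=T, p6=T}.
          branch 2.1.2 (add (p5 == !p3)):
            (p5 == !p3): β-rule — branch into p5, !p3  //  !p5, !!p3.
              branch 2.1.2.1 (add p5, !p3):
                ○ open, literals {p3=F, p4=F, p5=T}.
              branch 2.1.2.2 (add !p5, !!p3):
                × closes — contains both p5 and !p5.
      branch 2.2 (add !!p4, !p5):
        (((!p2 && !p6) -> ((p1 && p2) || (!p2 && (!p6 || p6)))) || (p5 == !p3)): β-rule — branch into ((!p2 && !p6) -> ((p1 && p2) || (!p2 && (!p6 || p6))))  //  (p5 == !p3).
          branch 2.2.1 (add ((!p2 && !p6) -> ((p1 && p2) || (!p2 && (!p6 || p6))))):
            ((!p2 && !p6) -> ((p1 && p2) || (!p2 && (!p6 || p6)))): β-rule — branch into !(!p2 && !p6)  //  ((p1 && p2) || (!p2 && (!p6 || p6))).
              branch 2.2.1.1 (add !(!p2 && !p6)):
                !(!p2 && !p6): β-rule — branch into !!p2  //  !!p6.
                  branch 2.2.1.1.1 (add !!p2):
                    ○ open, literals {p2=T, p4=T, p5=F}.
                  branch 2.2.1.1.2 (add !!p6):
                    ○ open, literals {p4=T, p5=F, p6=T}.
              branch 2.2.1.2 (add ((p1 && p2) || (!p2 && (!p6 || p6)))):
                ((p1 && p2) || (!p2 && (!p6 || p6))): β-rule — branch into (p1 && p2)  //  (!p2 && (!p6 || p6)).
                  branch 2.2.1.2.1 (add (p1 && p2)):
                    (p1 && p2): α-rule — add p1, p2.
                    ○ open, literals {p1=T, p2=T, p4=T, p5=F}.
                  branch 2.2.1.2.2 (add (!p2 && (!p6 || p6))):
                    (!p2 && (!p6 || p6)): α-rule — add !p2, (!p6 || p6).
                    (!p6 || p6): β-rule — branch into !p6  //  p6.
                      branch 2.2.1.2.2.1 (add !p6):
                        ○ open, literals {p2=F, p4=T, p5=F, p6=F}.
                      branch 2.2.1.2.2.2 (add p6):
                        ○ open, literals {p2=F, p4=T, p5=F, p6=T}.
          branch 2.2.2 (add (p5 == !p3)):
            (p5 == !p3): β-rule — branch into p5, !p3  //  !p5, !!p3.
              branch 2.2.2.1 (add p5, !p3):
                × closes — contains both p5 and !p5.
              branch 2.2.2.2 (add !p5, !!p3):
                ○ open, literals {p3=T, p4=T, p5=F}.
12 branches closed, 12 open.
An open branch gives a countermodel: p2=T, p4=F, p5=T (unmentioned atoms arbitrary); under it the original formula is false.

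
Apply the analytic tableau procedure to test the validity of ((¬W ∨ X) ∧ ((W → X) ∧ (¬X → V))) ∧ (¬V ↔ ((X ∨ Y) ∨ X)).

Not valid

Assume the negation and expand:
Initial set: {¬(((¬W ∨ X) ∧ ((W → X) ∧ (¬X → V))) ∧ (¬V ↔ ((X ∨ Y) ∨ X)))}.
¬(((¬W ∨ X) ∧ ((W → X) ∧ (¬X → V))) ∧ (¬V ↔ ((X ∨ Y) ∨ X))): β-rule — branch into ¬((¬W ∨ X) ∧ ((W → X) ∧ (¬X → V)))  //  ¬(¬V ↔ ((X ∨ Y) ∨ X)).
  branch 1 (add ¬((¬W ∨ X) ∧ ((W → X) ∧ (¬X → V)))):
    ¬((¬W ∨ X) ∧ ((W → X) ∧ (¬X → V))): β-rule — branch into ¬(¬W ∨ X)  //  ¬((W → X) ∧ (¬X → V)).
      branch 1.1 (add ¬(¬W ∨ X)):
        ¬(¬W ∨ X): α-rule — add ¬¬W, ¬X.
        ○ open, literals {W=true, X=false}.
      branch 1.2 (add ¬((W → X) ∧ (¬X → V))):
        ¬((W → X) ∧ (¬X → V)): β-rule — branch into ¬(W → X)  //  ¬(¬X → V).
          branch 1.2.1 (add ¬(W → X)):
            ¬(W → X): α-rule — add W, ¬X.
            ○ open, literals {W=true, X=false}.
          branch 1.2.2 (add ¬(¬X → V)):
            ¬(¬X → V): α-rule — add ¬X, ¬V.
            ○ open, literals {V=false, X=false}.
  branch 2 (add ¬(¬V ↔ ((X ∨ Y) ∨ X))):
    ¬(¬V ↔ ((X ∨ Y) ∨ X)): β-rule — branch into ¬V, ¬((X ∨ Y) ∨ X)  //  ¬¬V, ((X ∨ Y) ∨ X).
      branch 2.1 (add ¬V, ¬((X ∨ Y) ∨ X)):
        ¬((X ∨ Y) ∨ X): α-rule — add ¬(X ∨ Y), ¬X.
        ¬(X ∨ Y): α-rule — add ¬X, ¬Y.
        ○ open, literals {V=false, X=false, Y=false}.
      branch 2.2 (add ¬¬V, ((X ∨ Y) ∨ X)):
        ((X ∨ Y) ∨ X): β-rule — branch into (X ∨ Y)  //  X.
          branch 2.2.1 (add (X ∨ Y)):
            (X ∨ Y): β-rule — branch into X  //  Y.
              branch 2.2.1.1 (add X):
                ○ open, literals {V=true, X=true}.
              branch 2.2.1.2 (add Y):
                ○ open, literals {V=true, Y=true}.
          branch 2.2.2 (add X):
            ○ open, literals {V=true, X=true}.
0 branches closed, 7 open.
An open branch gives a countermodel: W=true, X=false (unmentioned atoms arbitrary); under it the original formula is false.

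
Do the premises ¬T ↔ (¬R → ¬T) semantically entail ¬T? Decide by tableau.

No

Initial set: {(¬T ↔ (¬R → ¬T)); ¬¬T}.
(¬T ↔ (¬R → ¬T)): β-rule — branch into ¬T, (¬R → ¬T)  //  ¬¬T, ¬(¬R → ¬T).
  branch 1 (add ¬T, (¬R → ¬T)):
    × closes — contains both T and ¬T.
  branch 2 (add ¬¬T, ¬(¬R → ¬T)):
    ¬(¬R → ¬T): α-rule — add ¬R, ¬¬T.
    ○ open, literals {R=0, T=1}.
1 branch closed, 1 open.
An open branch gives a countermodel: R=0, T=1 (unmentioned atoms arbitrary); the premises hold there but the conclusion fails.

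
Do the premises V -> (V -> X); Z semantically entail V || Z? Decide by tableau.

Yes

Initial set: {(V -> (V -> X)); Z; !(V || Z)}.
!(V || Z): α-rule — add !V, !Z.
× closes — contains both Z and !Z.
All 1 branch closes.
Every branch closed, so the premises entail the conclusion.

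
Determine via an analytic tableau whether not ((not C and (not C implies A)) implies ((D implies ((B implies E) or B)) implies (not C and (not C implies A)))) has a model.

Initial set: {not ((not C and (not C implies A)) implies ((D implies ((B implies E) or B)) implies (not C and (not C implies A))))}.
not ((not C and (not C implies A)) implies ((D implies ((B implies E) or B)) implies (not C and (not C implies A)))): α-rule — add (not C and (not C implies A)), not ((D implies ((B implies E) or B)) implies (not C and (not C implies A))).
(not C and (not C implies A)): α-rule — add not C, (not C implies A).
not ((D implies ((B implies E) or B)) implies (not C and (not C implies A))): α-rule — add (D implies ((B implies E) or B)), not (not C and (not C implies A)).
(not C implies A): β-rule — branch into not not C  //  A.
  branch 1 (add not not C):
    × closes — contains both C and not C.
  branch 2 (add A):
    (D implies ((B implies E) or B)): β-rule — branch into not D  //  ((B implies E) or B).
      branch 2.1 (add not D):
        not (not C and (not C implies A)): β-rule — branch into not not C  //  not (not C implies A).
          branch 2.1.1 (add not not C):
            × closes — contains both C and not C.
          branch 2.1.2 (add not (not C implies A)):
            not (not C implies A): α-rule — add not C, not A.
            × closes — contains both A and not A.
      branch 2.2 (add ((B implies E) or B)):
        not (not C and (not C implies A)): β-rule — branch into not not C  //  not (not C implies A).
          branch 2.2.1 (add not not C):
            × closes — contains both C and not C.
          branch 2.2.2 (add not (not C implies A)):
            not (not C implies A): α-rule — add not C, not A.
            × closes — contains both A and not A.
All 5 branches close.
Every branch closed; the formula is unsatisfiable.

Unsatisfiable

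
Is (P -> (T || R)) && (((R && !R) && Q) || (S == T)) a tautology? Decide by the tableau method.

Not valid

Assume the negation and expand:
Initial set: {!((P -> (T || R)) && (((R && !R) && Q) || (S == T)))}.
!((P -> (T || R)) && (((R && !R) && Q) || (S == T))): β-rule — branch into !(P -> (T || R))  //  !(((R && !R) && Q) || (S == T)).
  branch 1 (add !(P -> (T || R))):
    !(P -> (T || R)): α-rule — add P, !(T || R).
    !(T || R): α-rule — add !T, !R.
    ○ open, literals {P=1, R=0, T=0}.
  branch 2 (add !(((R && !R) && Q) || (S == T))):
    !(((R && !R) && Q) || (S == T)): α-rule — add !((R && !R) && Q), !(S == T).
    !((R && !R) && Q): β-rule — branch into !(R && !R)  //  !Q.
      branch 2.1 (add !(R && !R)):
        !(S == T): β-rule — branch into S, !T  //  !S, T.
          branch 2.1.1 (add S, !T):
            !(R && !R): β-rule — branch into !R  //  !!R.
              branch 2.1.1.1 (add !R):
                ○ open, literals {R=0, S=1, T=0}.
              branch 2.1.1.2 (add !!R):
                ○ open, literals {R=1, S=1, T=0}.
          branch 2.1.2 (add !S, T):
            !(R && !R): β-rule — branch into !R  //  !!R.
              branch 2.1.2.1 (add !R):
                ○ open, literals {R=0, S=0, T=1}.
              branch 2.1.2.2 (add !!R):
                ○ open, literals {R=1, S=0, T=1}.
      branch 2.2 (add !Q):
        !(S == T): β-rule — branch into S, !T  //  !S, T.
          branch 2.2.1 (add S, !T):
            ○ open, literals {Q=0, S=1, T=0}.
          branch 2.2.2 (add !S, T):
            ○ open, literals {Q=0, S=0, T=1}.
0 branches closed, 7 open.
An open branch gives a countermodel: P=1, R=0, T=0 (unmentioned atoms arbitrary); under it the original formula is false.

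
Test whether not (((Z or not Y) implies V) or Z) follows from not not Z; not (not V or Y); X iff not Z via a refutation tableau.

No

Initial set: {T not not Z; T not (not V or Y); T (X iff not Z); F not (((Z or not Y) implies V) or Z)}.
T not not Z: drop double negation, giving T Z.
T not (not V or Y): α-rule — add F not V, F Y.
T (X iff not Z): β-rule — branch into T X, T not Z  //  F X, F not Z.
  branch 1 (add T X, T not Z):
    × closes — contains both Z and not Z.
  branch 2 (add F X, F not Z):
    F not (((Z or not Y) implies V) or Z): β-rule — branch into T ((Z or not Y) implies V)  //  T Z.
      branch 2.1 (add T ((Z or not Y) implies V)):
        T ((Z or not Y) implies V): β-rule — branch into F (Z or not Y)  //  T V.
          branch 2.1.1 (add F (Z or not Y)):
            F (Z or not Y): α-rule — add F Z, F not Y.
            × closes — contains both Z and not Z.
          branch 2.1.2 (add T V):
            ○ open, literals {V=true, X=false, Y=false, Z=true}.
      branch 2.2 (add T Z):
        ○ open, literals {V=true, X=false, Y=false, Z=true}.
2 branches closed, 2 open.
An open branch gives a countermodel: V=true, X=false, Y=false, Z=true (unmentioned atoms arbitrary); the premises hold there but the conclusion fails.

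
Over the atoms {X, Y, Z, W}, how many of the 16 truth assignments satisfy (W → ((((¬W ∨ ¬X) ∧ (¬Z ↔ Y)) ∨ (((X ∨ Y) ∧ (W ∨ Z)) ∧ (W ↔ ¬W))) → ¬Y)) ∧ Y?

Initial set: {((W → ((((¬W ∨ ¬X) ∧ (¬Z ↔ Y)) ∨ (((X ∨ Y) ∧ (W ∨ Z)) ∧ (W ↔ ¬W))) → ¬Y)) ∧ Y)}.
((W → ((((¬W ∨ ¬X) ∧ (¬Z ↔ Y)) ∨ (((X ∨ Y) ∧ (W ∨ Z)) ∧ (W ↔ ¬W))) → ¬Y)) ∧ Y): α-rule — add (W → ((((¬W ∨ ¬X) ∧ (¬Z ↔ Y)) ∨ (((X ∨ Y) ∧ (W ∨ Z)) ∧ (W ↔ ¬W))) → ¬Y)), Y.
(W → ((((¬W ∨ ¬X) ∧ (¬Z ↔ Y)) ∨ (((X ∨ Y) ∧ (W ∨ Z)) ∧ (W ↔ ¬W))) → ¬Y)): β-rule — branch into ¬W  //  ((((¬W ∨ ¬X) ∧ (¬Z ↔ Y)) ∨ (((X ∨ Y) ∧ (W ∨ Z)) ∧ (W ↔ ¬W))) → ¬Y).
  branch 1 (add ¬W):
    ○ open, literals {W=0, Y=1}.
  branch 2 (add ((((¬W ∨ ¬X) ∧ (¬Z ↔ Y)) ∨ (((X ∨ Y) ∧ (W ∨ Z)) ∧ (W ↔ ¬W))) → ¬Y)):
    ((((¬W ∨ ¬X) ∧ (¬Z ↔ Y)) ∨ (((X ∨ Y) ∧ (W ∨ Z)) ∧ (W ↔ ¬W))) → ¬Y): β-rule — branch into ¬(((¬W ∨ ¬X) ∧ (¬Z ↔ Y)) ∨ (((X ∨ Y) ∧ (W ∨ Z)) ∧ (W ↔ ¬W)))  //  ¬Y.
      branch 2.1 (add ¬(((¬W ∨ ¬X) ∧ (¬Z ↔ Y)) ∨ (((X ∨ Y) ∧ (W ∨ Z)) ∧ (W ↔ ¬W)))):
        ¬(((¬W ∨ ¬X) ∧ (¬Z ↔ Y)) ∨ (((X ∨ Y) ∧ (W ∨ Z)) ∧ (W ↔ ¬W))): α-rule — add ¬((¬W ∨ ¬X) ∧ (¬Z ↔ Y)), ¬(((X ∨ Y) ∧ (W ∨ Z)) ∧ (W ↔ ¬W)).
        ¬((¬W ∨ ¬X) ∧ (¬Z ↔ Y)): β-rule — branch into ¬(¬W ∨ ¬X)  //  ¬(¬Z ↔ Y).
          branch 2.1.1 (add ¬(¬W ∨ ¬X)):
            ¬(¬W ∨ ¬X): α-rule — add ¬¬W, ¬¬X.
            ¬(((X ∨ Y) ∧ (W ∨ Z)) ∧ (W ↔ ¬W)): β-rule — branch into ¬((X ∨ Y) ∧ (W ∨ Z))  //  ¬(W ↔ ¬W).
              branch 2.1.1.1 (add ¬((X ∨ Y) ∧ (W ∨ Z))):
                ¬((X ∨ Y) ∧ (W ∨ Z)): β-rule — branch into ¬(X ∨ Y)  //  ¬(W ∨ Z).
                  branch 2.1.1.1.1 (add ¬(X ∨ Y)):
                    ¬(X ∨ Y): α-rule — add ¬X, ¬Y.
                    × closes — contains both X and ¬X.
                  branch 2.1.1.1.2 (add ¬(W ∨ Z)):
                    ¬(W ∨ Z): α-rule — add ¬W, ¬Z.
                    × closes — contains both W and ¬W.
              branch 2.1.1.2 (add ¬(W ↔ ¬W)):
                ¬(W ↔ ¬W): β-rule — branch into W, ¬¬W  //  ¬W, ¬W.
                  branch 2.1.1.2.1 (add W, ¬¬W):
                    ○ open, literals {W=1, X=1, Y=1}.
                  branch 2.1.1.2.2 (add ¬W, ¬W):
                    × closes — contains both W and ¬W.
          branch 2.1.2 (add ¬(¬Z ↔ Y)):
            ¬(((X ∨ Y) ∧ (W ∨ Z)) ∧ (W ↔ ¬W)): β-rule — branch into ¬((X ∨ Y) ∧ (W ∨ Z))  //  ¬(W ↔ ¬W).
              branch 2.1.2.1 (add ¬((X ∨ Y) ∧ (W ∨ Z))):
                ¬(¬Z ↔ Y): β-rule — branch into ¬Z, ¬Y  //  ¬¬Z, Y.
                  branch 2.1.2.1.1 (add ¬Z, ¬Y):
                    × closes — contains both Y and ¬Y.
                  branch 2.1.2.1.2 (add ¬¬Z, Y):
                    ¬((X ∨ Y) ∧ (W ∨ Z)): β-rule — branch into ¬(X ∨ Y)  //  ¬(W ∨ Z).
                      branch 2.1.2.1.2.1 (add ¬(X ∨ Y)):
                        ¬(X ∨ Y): α-rule — add ¬X, ¬Y.
                        × closes — contains both Y and ¬Y.
                      branch 2.1.2.1.2.2 (add ¬(W ∨ Z)):
                        ¬(W ∨ Z): α-rule — add ¬W, ¬Z.
                        × closes — contains both Z and ¬Z.
              branch 2.1.2.2 (add ¬(W ↔ ¬W)):
                ¬(¬Z ↔ Y): β-rule — branch into ¬Z, ¬Y  //  ¬¬Z, Y.
                  branch 2.1.2.2.1 (add ¬Z, ¬Y):
                    × closes — contains both Y and ¬Y.
                  branch 2.1.2.2.2 (add ¬¬Z, Y):
                    ¬(W ↔ ¬W): β-rule — branch into W, ¬¬W  //  ¬W, ¬W.
                      branch 2.1.2.2.2.1 (add W, ¬¬W):
                        ○ open, literals {W=1, Y=1, Z=1}.
                      branch 2.1.2.2.2.2 (add ¬W, ¬W):
                        ○ open, literals {W=0, Y=1, Z=1}.
      branch 2.2 (add ¬Y):
        × closes — contains both Y and ¬Y.
8 branches closed, 4 open.
Each open branch fixes some atoms; the unmentioned ones are free. Counting distinct full assignments: branch {W=0, Y=1} (X, Z) contributes 4 new; branch {W=1, X=1, Y=1} (Z) contributes 2 new; branch {W=1, Y=1, Z=1} (X) contributes 1 new; branch {W=0, Y=1, Z=1} (X) contributes 0 new. Total: 7.

7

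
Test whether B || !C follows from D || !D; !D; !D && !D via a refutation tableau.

No

Initial set: {(D || !D); !D; (!D && !D); !(B || !C)}.
(!D && !D): α-rule — add !D, !D.
!(B || !C): α-rule — add !B, !!C.
(D || !D): β-rule — branch into D  //  !D.
  branch 1 (add D):
    × closes — contains both D and !D.
  branch 2 (add !D):
    ○ open, literals {B=false, C=true, D=false}.
1 branch closed, 1 open.
An open branch gives a countermodel: B=false, C=true, D=false (unmentioned atoms arbitrary); the premises hold there but the conclusion fails.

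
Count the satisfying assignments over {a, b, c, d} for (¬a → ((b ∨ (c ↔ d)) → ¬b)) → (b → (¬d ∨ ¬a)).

14

Initial set: {((¬a → ((b ∨ (c ↔ d)) → ¬b)) → (b → (¬d ∨ ¬a)))}.
((¬a → ((b ∨ (c ↔ d)) → ¬b)) → (b → (¬d ∨ ¬a))): β-rule — branch into ¬(¬a → ((b ∨ (c ↔ d)) → ¬b))  //  (b → (¬d ∨ ¬a)).
  branch 1 (add ¬(¬a → ((b ∨ (c ↔ d)) → ¬b))):
    ¬(¬a → ((b ∨ (c ↔ d)) → ¬b)): α-rule — add ¬a, ¬((b ∨ (c ↔ d)) → ¬b).
    ¬((b ∨ (c ↔ d)) → ¬b): α-rule — add (b ∨ (c ↔ d)), ¬¬b.
    (b ∨ (c ↔ d)): β-rule — branch into b  //  (c ↔ d).
      branch 1.1 (add b):
        ○ open, literals {a=0, b=1}.
      branch 1.2 (add (c ↔ d)):
        (c ↔ d): β-rule — branch into c, d  //  ¬c, ¬d.
          branch 1.2.1 (add c, d):
            ○ open, literals {a=0, b=1, c=1, d=1}.
          branch 1.2.2 (add ¬c, ¬d):
            ○ open, literals {a=0, b=1, c=0, d=0}.
  branch 2 (add (b → (¬d ∨ ¬a))):
    (b → (¬d ∨ ¬a)): β-rule — branch into ¬b  //  (¬d ∨ ¬a).
      branch 2.1 (add ¬b):
        ○ open, literals {b=0}.
      branch 2.2 (add (¬d ∨ ¬a)):
        (¬d ∨ ¬a): β-rule — branch into ¬d  //  ¬a.
          branch 2.2.1 (add ¬d):
            ○ open, literals {d=0}.
          branch 2.2.2 (add ¬a):
            ○ open, literals {a=0}.
0 branches closed, 6 open.
Each open branch fixes some atoms; the unmentioned ones are free. Counting distinct full assignments: branch {a=0, b=1} (c, d) contributes 4 new; branch {a=0, b=1, c=1, d=1} (none free) contributes 0 new; branch {a=0, b=1, c=0, d=0} (none free) contributes 0 new; branch {b=0} (a, c, d) contributes 8 new; branch {d=0} (a, b, c) contributes 2 new; branch {a=0} (b, c, d) contributes 0 new. Total: 14.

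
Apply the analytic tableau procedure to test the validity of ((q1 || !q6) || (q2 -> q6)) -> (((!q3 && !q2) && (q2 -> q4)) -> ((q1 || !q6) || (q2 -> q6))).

Valid

Assume the negation and expand:
Initial set: {!(((q1 || !q6) || (q2 -> q6)) -> (((!q3 && !q2) && (q2 -> q4)) -> ((q1 || !q6) || (q2 -> q6))))}.
!(((q1 || !q6) || (q2 -> q6)) -> (((!q3 && !q2) && (q2 -> q4)) -> ((q1 || !q6) || (q2 -> q6)))): α-rule — add ((q1 || !q6) || (q2 -> q6)), !(((!q3 && !q2) && (q2 -> q4)) -> ((q1 || !q6) || (q2 -> q6))).
!(((!q3 && !q2) && (q2 -> q4)) -> ((q1 || !q6) || (q2 -> q6))): α-rule — add ((!q3 && !q2) && (q2 -> q4)), !((q1 || !q6) || (q2 -> q6)).
((!q3 && !q2) && (q2 -> q4)): α-rule — add (!q3 && !q2), (q2 -> q4).
!((q1 || !q6) || (q2 -> q6)): α-rule — add !(q1 || !q6), !(q2 -> q6).
(!q3 && !q2): α-rule — add !q3, !q2.
!(q1 || !q6): α-rule — add !q1, !!q6.
!(q2 -> q6): α-rule — add q2, !q6.
× closes — contains both q2 and !q2.
All 1 branch closes.
Every branch closed, so the negation is unsatisfiable and the formula is valid.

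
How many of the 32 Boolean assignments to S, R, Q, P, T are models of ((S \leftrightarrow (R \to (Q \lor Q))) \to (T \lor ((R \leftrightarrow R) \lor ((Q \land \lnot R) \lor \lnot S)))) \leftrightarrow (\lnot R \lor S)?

24

Initial set: {(((S \leftrightarrow (R \to (Q \lor Q))) \to (T \lor ((R \leftrightarrow R) \lor ((Q \land \lnot R) \lor \lnot S)))) \leftrightarrow (\lnot R \lor S))}.
(((S \leftrightarrow (R \to (Q \lor Q))) \to (T \lor ((R \leftrightarrow R) \lor ((Q \land \lnot R) \lor \lnot S)))) \leftrightarrow (\lnot R \lor S)): β-rule — branch into ((S \leftrightarrow (R \to (Q \lor Q))) \to (T \lor ((R \leftrightarrow R) \lor ((Q \land \lnot R) \lor \lnot S)))), (\lnot R \lor S)  //  \lnot ((S \leftrightarrow (R \to (Q \lor Q))) \to (T \lor ((R \leftrightarrow R) \lor ((Q \land \lnot R) \lor \lnot S)))), \lnot (\lnot R \lor S).
  branch 1 (add ((S \leftrightarrow (R \to (Q \lor Q))) \to (T \lor ((R \leftrightarrow R) \lor ((Q \land \lnot R) \lor \lnot S)))), (\lnot R \lor S)):
    ((S \leftrightarrow (R \to (Q \lor Q))) \to (T \lor ((R \leftrightarrow R) \lor ((Q \land \lnot R) \lor \lnot S)))): β-rule — branch into \lnot (S \leftrightarrow (R \to (Q \lor Q)))  //  (T \lor ((R \leftrightarrow R) \lor ((Q \land \lnot R) \lor \lnot S))).
      branch 1.1 (add \lnot (S \leftrightarrow (R \to (Q \lor Q)))):
        (\lnot R \lor S): β-rule — branch into \lnot R  //  S.
          branch 1.1.1 (add \lnot R):
            \lnot (S \leftrightarrow (R \to (Q \lor Q))): β-rule — branch into S, \lnot (R \to (Q \lor Q))  //  \lnot S, (R \to (Q \lor Q)).
              branch 1.1.1.1 (add S, \lnot (R \to (Q \lor Q))):
                \lnot (R \to (Q \lor Q)): α-rule — add R, \lnot (Q \lor Q).
                × closes — contains both R and \lnot R.
              branch 1.1.1.2 (add \lnot S, (R \to (Q \lor Q))):
                (R \to (Q \lor Q)): β-rule — branch into \lnot R  //  (Q \lor Q).
                  branch 1.1.1.2.1 (add \lnot R):
                    ○ open, literals {R=false, S=false}.
                  branch 1.1.1.2.2 (add (Q \lor Q)):
                    (Q \lor Q): β-rule — branch into Q  //  Q.
                      branch 1.1.1.2.2.1 (add Q):
                        ○ open, literals {Q=true, R=false, S=false}.
                      branch 1.1.1.2.2.2 (add Q):
                        ○ open, literals {Q=true, R=false, S=false}.
          branch 1.1.2 (add S):
            \lnot (S \leftrightarrow (R \to (Q \lor Q))): β-rule — branch into S, \lnot (R \to (Q \lor Q))  //  \lnot S, (R \to (Q \lor Q)).
              branch 1.1.2.1 (add S, \lnot (R \to (Q \lor Q))):
                \lnot (R \to (Q \lor Q)): α-rule — add R, \lnot (Q \lor Q).
                \lnot (Q \lor Q): α-rule — add \lnot Q, \lnot Q.
                ○ open, literals {Q=false, R=true, S=true}.
              branch 1.1.2.2 (add \lnot S, (R \to (Q \lor Q))):
                × closes — contains both S and \lnot S.
      branch 1.2 (add (T \lor ((R \leftrightarrow R) \lor ((Q \land \lnot R) \lor \lnot S)))):
        (\lnot R \lor S): β-rule — branch into \lnot R  //  S.
          branch 1.2.1 (add \lnot R):
            (T \lor ((R \leftrightarrow R) \lor ((Q \land \lnot R) \lor \lnot S))): β-rule — branch into T  //  ((R \leftrightarrow R) \lor ((Q \land \lnot R) \lor \lnot S)).
              branch 1.2.1.1 (add T):
                ○ open, literals {R=false, T=true}.
              branch 1.2.1.2 (add ((R \leftrightarrow R) \lor ((Q \land \lnot R) \lor \lnot S))):
                ((R \leftrightarrow R) \lor ((Q \land \lnot R) \lor \lnot S)): β-rule — branch into (R \leftrightarrow R)  //  ((Q \land \lnot R) \lor \lnot S).
                  branch 1.2.1.2.1 (add (R \leftrightarrow R)):
                    (R \leftrightarrow R): β-rule — branch into R, R  //  \lnot R, \lnot R.
                      branch 1.2.1.2.1.1 (add R, R):
                        × closes — contains both R and \lnot R.
                      branch 1.2.1.2.1.2 (add \lnot R, \lnot R):
                        ○ open, literals {R=false}.
                  branch 1.2.1.2.2 (add ((Q \land \lnot R) \lor \lnot S)):
                    ((Q \land \lnot R) \lor \lnot S): β-rule — branch into (Q \land \lnot R)  //  \lnot S.
                      branch 1.2.1.2.2.1 (add (Q \land \lnot R)):
                        (Q \land \lnot R): α-rule — add Q, \lnot R.
                        ○ open, literals {Q=true, R=false}.
                      branch 1.2.1.2.2.2 (add \lnot S):
                        ○ open, literals {R=false, S=false}.
          branch 1.2.2 (add S):
            (T \lor ((R \leftrightarrow R) \lor ((Q \land \lnot R) \lor \lnot S))): β-rule — branch into T  //  ((R \leftrightarrow R) \lor ((Q \land \lnot R) \lor \lnot S)).
              branch 1.2.2.1 (add T):
                ○ open, literals {S=true, T=true}.
              branch 1.2.2.2 (add ((R \leftrightarrow R) \lor ((Q \land \lnot R) \lor \lnot S))):
                ((R \leftrightarrow R) \lor ((Q \land \lnot R) \lor \lnot S)): β-rule — branch into (R \leftrightarrow R)  //  ((Q \land \lnot R) \lor \lnot S).
                  branch 1.2.2.2.1 (add (R \leftrightarrow R)):
                    (R \leftrightarrow R): β-rule — branch into R, R  //  \lnot R, \lnot R.
                      branch 1.2.2.2.1.1 (add R, R):
                        ○ open, literals {R=true, S=true}.
                      branch 1.2.2.2.1.2 (add \lnot R, \lnot R):
                        ○ open, literals {R=false, S=true}.
                  branch 1.2.2.2.2 (add ((Q \land \lnot R) \lor \lnot S)):
                    ((Q \land \lnot R) \lor \lnot S): β-rule — branch into (Q \land \lnot R)  //  \lnot S.
                      branch 1.2.2.2.2.1 (add (Q \land \lnot R)):
                        (Q \land \lnot R): α-rule — add Q, \lnot R.
                        ○ open, literals {Q=true, R=false, S=true}.
                      branch 1.2.2.2.2.2 (add \lnot S):
                        × closes — contains both S and \lnot S.
  branch 2 (add \lnot ((S \leftrightarrow (R \to (Q \lor Q))) \to (T \lor ((R \leftrightarrow R) \lor ((Q \land \lnot R) \lor \lnot S)))), \lnot (\lnot R \lor S)):
    \lnot ((S \leftrightarrow (R \to (Q \lor Q))) \to (T \lor ((R \leftrightarrow R) \lor ((Q \land \lnot R) \lor \lnot S)))): α-rule — add (S \leftrightarrow (R \to (Q \lor Q))), \lnot (T \lor ((R \leftrightarrow R) \lor ((Q \land \lnot R) \lor \lnot S))).
    \lnot (\lnot R \lor S): α-rule — add \lnot \lnot R, \lnot S.
    \lnot (T \lor ((R \leftrightarrow R) \lor ((Q \land \lnot R) \lor \lnot S))): α-rule — add \lnot T, \lnot ((R \leftrightarrow R) \lor ((Q \land \lnot R) \lor \lnot S)).
    \lnot ((R \leftrightarrow R) \lor ((Q \land \lnot R) \lor \lnot S)): α-rule — add \lnot (R \leftrightarrow R), \lnot ((Q \land \lnot R) \lor \lnot S).
    \lnot ((Q \land \lnot R) \lor \lnot S): α-rule — add \lnot (Q \land \lnot R), \lnot \lnot S.
    × closes — contains both S and \lnot S.
5 branches closed, 12 open.
Each open branch fixes some atoms; the unmentioned ones are free. Counting distinct full assignments: branch {R=false, S=false} (Q, P, T) contributes 8 new; branch {Q=true, R=false, S=false} (P, T) contributes 0 new; branch {Q=true, R=false, S=false} (P, T) contributes 0 new; branch {Q=false, R=true, S=true} (P, T) contributes 4 new; branch {R=false, T=true} (S, Q, P) contributes 4 new; branch {R=false} (S, Q, P, T) contributes 4 new; branch {Q=true, R=false} (S, P, T) contributes 0 new; branch {R=false, S=false} (Q, P, T) contributes 0 new; branch {S=true, T=true} (R, Q, P) contributes 2 new; branch {R=true, S=true} (Q, P, T) contributes 2 new; branch {R=false, S=true} (Q, P, T) contributes 0 new; branch {Q=true, R=false, S=true} (P, T) contributes 0 new. Total: 24.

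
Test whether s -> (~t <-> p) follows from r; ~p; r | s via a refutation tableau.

No

Initial set: {T r; T ~p; T (r | s); F (s -> (~t <-> p))}.
F (s -> (~t <-> p)): α-rule — add T s, F (~t <-> p).
T (r | s): β-rule — branch into T r  //  T s.
  branch 1 (add T r):
    F (~t <-> p): β-rule — branch into T ~t, F p  //  F ~t, T p.
      branch 1.1 (add T ~t, F p):
        ○ open, literals {p=false, r=true, s=true, t=false}.
      branch 1.2 (add F ~t, T p):
        × closes — contains both p and ~p.
  branch 2 (add T s):
    F (~t <-> p): β-rule — branch into T ~t, F p  //  F ~t, T p.
      branch 2.1 (add T ~t, F p):
        ○ open, literals {p=false, r=true, s=true, t=false}.
      branch 2.2 (add F ~t, T p):
        × closes — contains both p and ~p.
2 branches closed, 2 open.
An open branch gives a countermodel: p=false, r=true, s=true, t=false (unmentioned atoms arbitrary); the premises hold there but the conclusion fails.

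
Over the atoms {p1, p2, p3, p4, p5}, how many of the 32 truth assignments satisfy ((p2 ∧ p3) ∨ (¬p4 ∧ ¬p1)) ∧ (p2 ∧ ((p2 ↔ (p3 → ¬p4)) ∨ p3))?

10

Initial set: {(((p2 ∧ p3) ∨ (¬p4 ∧ ¬p1)) ∧ (p2 ∧ ((p2 ↔ (p3 → ¬p4)) ∨ p3)))}.
(((p2 ∧ p3) ∨ (¬p4 ∧ ¬p1)) ∧ (p2 ∧ ((p2 ↔ (p3 → ¬p4)) ∨ p3))): α-rule — add ((p2 ∧ p3) ∨ (¬p4 ∧ ¬p1)), (p2 ∧ ((p2 ↔ (p3 → ¬p4)) ∨ p3)).
(p2 ∧ ((p2 ↔ (p3 → ¬p4)) ∨ p3)): α-rule — add p2, ((p2 ↔ (p3 → ¬p4)) ∨ p3).
((p2 ∧ p3) ∨ (¬p4 ∧ ¬p1)): β-rule — branch into (p2 ∧ p3)  //  (¬p4 ∧ ¬p1).
  branch 1 (add (p2 ∧ p3)):
    (p2 ∧ p3): α-rule — add p2, p3.
    ((p2 ↔ (p3 → ¬p4)) ∨ p3): β-rule — branch into (p2 ↔ (p3 → ¬p4))  //  p3.
      branch 1.1 (add (p2 ↔ (p3 → ¬p4))):
        (p2 ↔ (p3 → ¬p4)): β-rule — branch into p2, (p3 → ¬p4)  //  ¬p2, ¬(p3 → ¬p4).
          branch 1.1.1 (add p2, (p3 → ¬p4)):
            (p3 → ¬p4): β-rule — branch into ¬p3  //  ¬p4.
              branch 1.1.1.1 (add ¬p3):
                × closes — contains both p3 and ¬p3.
              branch 1.1.1.2 (add ¬p4):
                ○ open, literals {p2=true, p3=true, p4=false}.
          branch 1.1.2 (add ¬p2, ¬(p3 → ¬p4)):
            × closes — contains both p2 and ¬p2.
      branch 1.2 (add p3):
        ○ open, literals {p2=true, p3=true}.
  branch 2 (add (¬p4 ∧ ¬p1)):
    (¬p4 ∧ ¬p1): α-rule — add ¬p4, ¬p1.
    ((p2 ↔ (p3 → ¬p4)) ∨ p3): β-rule — branch into (p2 ↔ (p3 → ¬p4))  //  p3.
      branch 2.1 (add (p2 ↔ (p3 → ¬p4))):
        (p2 ↔ (p3 → ¬p4)): β-rule — branch into p2, (p3 → ¬p4)  //  ¬p2, ¬(p3 → ¬p4).
          branch 2.1.1 (add p2, (p3 → ¬p4)):
            (p3 → ¬p4): β-rule — branch into ¬p3  //  ¬p4.
              branch 2.1.1.1 (add ¬p3):
                ○ open, literals {p1=false, p2=true, p3=false, p4=false}.
              branch 2.1.1.2 (add ¬p4):
                ○ open, literals {p1=false, p2=true, p4=false}.
          branch 2.1.2 (add ¬p2, ¬(p3 → ¬p4)):
            × closes — contains both p2 and ¬p2.
      branch 2.2 (add p3):
        ○ open, literals {p1=false, p2=true, p3=true, p4=false}.
3 branches closed, 5 open.
Each open branch fixes some atoms; the unmentioned ones are free. Counting distinct full assignments: branch {p2=true, p3=true, p4=false} (p1, p5) contributes 4 new; branch {p2=true, p3=true} (p1, p4, p5) contributes 4 new; branch {p1=false, p2=true, p3=false, p4=false} (p5) contributes 2 new; branch {p1=false, p2=true, p4=false} (p3, p5) contributes 0 new; branch {p1=false, p2=true, p3=true, p4=false} (p5) contributes 0 new. Total: 10.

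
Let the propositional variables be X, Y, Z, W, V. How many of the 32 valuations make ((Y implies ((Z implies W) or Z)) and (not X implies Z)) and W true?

Initial set: {T (((Y implies ((Z implies W) or Z)) and (not X implies Z)) and W)}.
T (((Y implies ((Z implies W) or Z)) and (not X implies Z)) and W): α-rule — add T ((Y implies ((Z implies W) or Z)) and (not X implies Z)), T W.
T ((Y implies ((Z implies W) or Z)) and (not X implies Z)): α-rule — add T (Y implies ((Z implies W) or Z)), T (not X implies Z).
T (Y implies ((Z implies W) or Z)): β-rule — branch into F Y  //  T ((Z implies W) or Z).
  branch 1 (add F Y):
    T (not X implies Z): β-rule — branch into F not X  //  T Z.
      branch 1.1 (add F not X):
        ○ open, literals {W=true, X=true, Y=false}.
      branch 1.2 (add T Z):
        ○ open, literals {W=true, Y=false, Z=true}.
  branch 2 (add T ((Z implies W) or Z)):
    T (not X implies Z): β-rule — branch into F not X  //  T Z.
      branch 2.1 (add F not X):
        T ((Z implies W) or Z): β-rule — branch into T (Z implies W)  //  T Z.
          branch 2.1.1 (add T (Z implies W)):
            T (Z implies W): β-rule — branch into F Z  //  T W.
              branch 2.1.1.1 (add F Z):
                ○ open, literals {W=true, X=true, Z=false}.
              branch 2.1.1.2 (add T W):
                ○ open, literals {W=true, X=true}.
          branch 2.1.2 (add T Z):
            ○ open, literals {W=true, X=true, Z=true}.
      branch 2.2 (add T Z):
        T ((Z implies W) or Z): β-rule — branch into T (Z implies W)  //  T Z.
          branch 2.2.1 (add T (Z implies W)):
            T (Z implies W): β-rule — branch into F Z  //  T W.
              branch 2.2.1.1 (add F Z):
                × closes — contains both Z and not Z.
              branch 2.2.1.2 (add T W):
                ○ open, literals {W=true, Z=true}.
          branch 2.2.2 (add T Z):
            ○ open, literals {W=true, Z=true}.
1 branch closed, 7 open.
Each open branch fixes some atoms; the unmentioned ones are free. Counting distinct full assignments: branch {W=true, X=true, Y=false} (Z, V) contributes 4 new; branch {W=true, Y=false, Z=true} (X, V) contributes 2 new; branch {W=true, X=true, Z=false} (Y, V) contributes 2 new; branch {W=true, X=true} (Y, Z, V) contributes 2 new; branch {W=true, X=true, Z=true} (Y, V) contributes 0 new; branch {W=true, Z=true} (X, Y, V) contributes 2 new; branch {W=true, Z=true} (X, Y, V) contributes 0 new. Total: 12.

12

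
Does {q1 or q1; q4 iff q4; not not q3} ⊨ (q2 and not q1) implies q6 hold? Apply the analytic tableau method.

Initial set: {(q1 or q1); (q4 iff q4); not not q3; not ((q2 and not q1) implies q6)}.
not not q3: drop double negation, giving q3.
not ((q2 and not q1) implies q6): α-rule — add (q2 and not q1), not q6.
(q2 and not q1): α-rule — add q2, not q1.
(q1 or q1): β-rule — branch into q1  //  q1.
  branch 1 (add q1):
    × closes — contains both q1 and not q1.
  branch 2 (add q1):
    × closes — contains both q1 and not q1.
All 2 branches close.
Every branch closed, so the premises entail the conclusion.

Yes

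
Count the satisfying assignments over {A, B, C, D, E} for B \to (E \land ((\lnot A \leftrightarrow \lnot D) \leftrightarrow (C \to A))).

20

Initial set: {(B \to (E \land ((\lnot A \leftrightarrow \lnot D) \leftrightarrow (C \to A))))}.
(B \to (E \land ((\lnot A \leftrightarrow \lnot D) \leftrightarrow (C \to A)))): β-rule — branch into \lnot B  //  (E \land ((\lnot A \leftrightarrow \lnot D) \leftrightarrow (C \to A))).
  branch 1 (add \lnot B):
    ○ open, literals {B=F}.
  branch 2 (add (E \land ((\lnot A \leftrightarrow \lnot D) \leftrightarrow (C \to A)))):
    (E \land ((\lnot A \leftrightarrow \lnot D) \leftrightarrow (C \to A))): α-rule — add E, ((\lnot A \leftrightarrow \lnot D) \leftrightarrow (C \to A)).
    ((\lnot A \leftrightarrow \lnot D) \leftrightarrow (C \to A)): β-rule — branch into (\lnot A \leftrightarrow \lnot D), (C \to A)  //  \lnot (\lnot A \leftrightarrow \lnot D), \lnot (C \to A).
      branch 2.1 (add (\lnot A \leftrightarrow \lnot D), (C \to A)):
        (\lnot A \leftrightarrow \lnot D): β-rule — branch into \lnot A, \lnot D  //  \lnot \lnot A, \lnot \lnot D.
          branch 2.1.1 (add \lnot A, \lnot D):
            (C \to A): β-rule — branch into \lnot C  //  A.
              branch 2.1.1.1 (add \lnot C):
                ○ open, literals {A=F, C=F, D=F, E=T}.
              branch 2.1.1.2 (add A):
                × closes — contains both A and \lnot A.
          branch 2.1.2 (add \lnot \lnot A, \lnot \lnot D):
            (C \to A): β-rule — branch into \lnot C  //  A.
              branch 2.1.2.1 (add \lnot C):
                ○ open, literals {A=T, C=F, D=T, E=T}.
              branch 2.1.2.2 (add A):
                ○ open, literals {A=T, D=T, E=T}.
      branch 2.2 (add \lnot (\lnot A \leftrightarrow \lnot D), \lnot (C \to A)):
        \lnot (C \to A): α-rule — add C, \lnot A.
        \lnot (\lnot A \leftrightarrow \lnot D): β-rule — branch into \lnot A, \lnot \lnot D  //  \lnot \lnot A, \lnot D.
          branch 2.2.1 (add \lnot A, \lnot \lnot D):
            ○ open, literals {A=F, C=T, D=T, E=T}.
          branch 2.2.2 (add \lnot \lnot A, \lnot D):
            × closes — contains both A and \lnot A.
2 branches closed, 5 open.
Each open branch fixes some atoms; the unmentioned ones are free. Counting distinct full assignments: branch {B=F} (A, C, D, E) contributes 16 new; branch {A=F, C=F, D=F, E=T} (B) contributes 1 new; branch {A=T, C=F, D=T, E=T} (B) contributes 1 new; branch {A=T, D=T, E=T} (B, C) contributes 1 new; branch {A=F, C=T, D=T, E=T} (B) contributes 1 new. Total: 20.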